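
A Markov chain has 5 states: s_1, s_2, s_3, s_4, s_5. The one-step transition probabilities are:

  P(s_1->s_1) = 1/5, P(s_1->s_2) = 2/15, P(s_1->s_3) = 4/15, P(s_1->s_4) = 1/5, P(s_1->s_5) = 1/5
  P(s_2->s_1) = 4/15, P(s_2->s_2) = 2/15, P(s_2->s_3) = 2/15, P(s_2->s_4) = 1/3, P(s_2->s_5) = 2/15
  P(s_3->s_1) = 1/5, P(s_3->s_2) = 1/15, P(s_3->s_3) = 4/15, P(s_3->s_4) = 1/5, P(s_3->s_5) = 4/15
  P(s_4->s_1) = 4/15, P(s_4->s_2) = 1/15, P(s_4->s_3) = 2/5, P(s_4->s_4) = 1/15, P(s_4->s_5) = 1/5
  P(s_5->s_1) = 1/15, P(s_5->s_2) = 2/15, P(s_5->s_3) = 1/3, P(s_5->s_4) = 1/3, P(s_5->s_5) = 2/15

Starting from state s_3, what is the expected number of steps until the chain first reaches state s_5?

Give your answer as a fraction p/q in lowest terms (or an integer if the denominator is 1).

Let h_i = expected steps to first reach s_5 from state i.
Boundary: h_s_5 = 0.
First-step equations for the other states:
  h_s_1 = 1 + 1/5*h_s_1 + 2/15*h_s_2 + 4/15*h_s_3 + 1/5*h_s_4 + 1/5*h_s_5
  h_s_2 = 1 + 4/15*h_s_1 + 2/15*h_s_2 + 2/15*h_s_3 + 1/3*h_s_4 + 2/15*h_s_5
  h_s_3 = 1 + 1/5*h_s_1 + 1/15*h_s_2 + 4/15*h_s_3 + 1/5*h_s_4 + 4/15*h_s_5
  h_s_4 = 1 + 4/15*h_s_1 + 1/15*h_s_2 + 2/5*h_s_3 + 1/15*h_s_4 + 1/5*h_s_5

Substituting h_s_5 = 0 and rearranging gives the linear system (I - Q) h = 1:
  [4/5, -2/15, -4/15, -1/5] . (h_s_1, h_s_2, h_s_3, h_s_4) = 1
  [-4/15, 13/15, -2/15, -1/3] . (h_s_1, h_s_2, h_s_3, h_s_4) = 1
  [-1/5, -1/15, 11/15, -1/5] . (h_s_1, h_s_2, h_s_3, h_s_4) = 1
  [-4/15, -1/15, -2/5, 14/15] . (h_s_1, h_s_2, h_s_3, h_s_4) = 1

Solving yields:
  h_s_1 = 57375/12148
  h_s_2 = 30825/6074
  h_s_3 = 53265/12148
  h_s_4 = 14160/3037

Starting state is s_3, so the expected hitting time is h_s_3 = 53265/12148.

Answer: 53265/12148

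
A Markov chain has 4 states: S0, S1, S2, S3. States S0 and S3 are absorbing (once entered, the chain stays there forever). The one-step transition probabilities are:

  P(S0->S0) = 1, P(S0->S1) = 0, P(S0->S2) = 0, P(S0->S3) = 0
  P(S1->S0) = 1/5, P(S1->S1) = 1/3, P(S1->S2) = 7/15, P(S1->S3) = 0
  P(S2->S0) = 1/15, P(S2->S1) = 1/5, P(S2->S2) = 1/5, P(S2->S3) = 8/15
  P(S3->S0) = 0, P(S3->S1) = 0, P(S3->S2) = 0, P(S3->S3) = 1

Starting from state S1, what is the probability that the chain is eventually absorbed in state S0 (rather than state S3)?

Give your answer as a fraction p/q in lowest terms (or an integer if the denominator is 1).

Answer: 43/99

Derivation:
Let a_i = P(absorbed in S0 | start in state i).
Boundary conditions: a_S0 = 1, a_S3 = 0.
For each transient state i, a_i = sum_j P(i->j) * a_j:
  a_S1 = 1/5*a_S0 + 1/3*a_S1 + 7/15*a_S2 + 0*a_S3
  a_S2 = 1/15*a_S0 + 1/5*a_S1 + 1/5*a_S2 + 8/15*a_S3

Substituting a_S0 = 1 and a_S3 = 0, rearrange to (I - Q) a = r where r[i] = P(i -> S0):
  [2/3, -7/15] . (a_S1, a_S2) = 1/5
  [-1/5, 4/5] . (a_S1, a_S2) = 1/15

Solving yields:
  a_S1 = 43/99
  a_S2 = 19/99

Starting state is S1, so the absorption probability is a_S1 = 43/99.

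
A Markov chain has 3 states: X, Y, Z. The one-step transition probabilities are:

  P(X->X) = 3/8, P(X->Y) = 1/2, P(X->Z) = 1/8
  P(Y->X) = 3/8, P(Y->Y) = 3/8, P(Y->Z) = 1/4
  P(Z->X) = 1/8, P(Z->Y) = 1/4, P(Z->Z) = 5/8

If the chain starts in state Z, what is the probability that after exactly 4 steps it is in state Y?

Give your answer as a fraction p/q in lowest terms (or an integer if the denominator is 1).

Answer: 183/512

Derivation:
Computing P^4 by repeated multiplication:
P^1 =
  X: [3/8, 1/2, 1/8]
  Y: [3/8, 3/8, 1/4]
  Z: [1/8, 1/4, 5/8]
P^2 =
  X: [11/32, 13/32, 1/4]
  Y: [5/16, 25/64, 19/64]
  Z: [7/32, 5/16, 15/32]
P^3 =
  X: [5/16, 99/256, 77/256]
  Y: [77/256, 193/512, 165/512]
  Z: [33/128, 11/32, 51/128]
P^4 =
  X: [307/1024, 771/2048, 663/2048]
  Y: [603/2048, 1525/4096, 1365/4096]
  Z: [141/512, 183/512, 47/128]

(P^4)[Z -> Y] = 183/512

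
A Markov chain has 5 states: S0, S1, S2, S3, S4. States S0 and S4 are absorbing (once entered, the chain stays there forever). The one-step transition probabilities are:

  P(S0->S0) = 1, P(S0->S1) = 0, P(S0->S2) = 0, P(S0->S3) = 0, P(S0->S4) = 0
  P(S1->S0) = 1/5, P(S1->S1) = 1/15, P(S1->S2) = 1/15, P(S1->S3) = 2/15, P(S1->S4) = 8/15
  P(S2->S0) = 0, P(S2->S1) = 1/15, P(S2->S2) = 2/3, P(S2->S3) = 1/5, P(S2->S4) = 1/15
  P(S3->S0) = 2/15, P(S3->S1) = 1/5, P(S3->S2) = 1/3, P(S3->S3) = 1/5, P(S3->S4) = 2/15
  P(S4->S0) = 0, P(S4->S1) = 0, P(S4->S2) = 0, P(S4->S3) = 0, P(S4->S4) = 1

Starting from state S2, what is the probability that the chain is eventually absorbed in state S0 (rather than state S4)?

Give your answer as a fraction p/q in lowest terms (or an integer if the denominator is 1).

Answer: 151/569

Derivation:
Let a_i = P(absorbed in S0 | start in state i).
Boundary conditions: a_S0 = 1, a_S4 = 0.
For each transient state i, a_i = sum_j P(i->j) * a_j:
  a_S1 = 1/5*a_S0 + 1/15*a_S1 + 1/15*a_S2 + 2/15*a_S3 + 8/15*a_S4
  a_S2 = 0*a_S0 + 1/15*a_S1 + 2/3*a_S2 + 1/5*a_S3 + 1/15*a_S4
  a_S3 = 2/15*a_S0 + 1/5*a_S1 + 1/3*a_S2 + 1/5*a_S3 + 2/15*a_S4

Substituting a_S0 = 1 and a_S4 = 0, rearrange to (I - Q) a = r where r[i] = P(i -> S0):
  [14/15, -1/15, -2/15] . (a_S1, a_S2, a_S3) = 1/5
  [-1/15, 1/3, -1/5] . (a_S1, a_S2, a_S3) = 0
  [-1/5, -1/3, 4/5] . (a_S1, a_S2, a_S3) = 2/15

Solving yields:
  a_S1 = 161/569
  a_S2 = 151/569
  a_S3 = 198/569

Starting state is S2, so the absorption probability is a_S2 = 151/569.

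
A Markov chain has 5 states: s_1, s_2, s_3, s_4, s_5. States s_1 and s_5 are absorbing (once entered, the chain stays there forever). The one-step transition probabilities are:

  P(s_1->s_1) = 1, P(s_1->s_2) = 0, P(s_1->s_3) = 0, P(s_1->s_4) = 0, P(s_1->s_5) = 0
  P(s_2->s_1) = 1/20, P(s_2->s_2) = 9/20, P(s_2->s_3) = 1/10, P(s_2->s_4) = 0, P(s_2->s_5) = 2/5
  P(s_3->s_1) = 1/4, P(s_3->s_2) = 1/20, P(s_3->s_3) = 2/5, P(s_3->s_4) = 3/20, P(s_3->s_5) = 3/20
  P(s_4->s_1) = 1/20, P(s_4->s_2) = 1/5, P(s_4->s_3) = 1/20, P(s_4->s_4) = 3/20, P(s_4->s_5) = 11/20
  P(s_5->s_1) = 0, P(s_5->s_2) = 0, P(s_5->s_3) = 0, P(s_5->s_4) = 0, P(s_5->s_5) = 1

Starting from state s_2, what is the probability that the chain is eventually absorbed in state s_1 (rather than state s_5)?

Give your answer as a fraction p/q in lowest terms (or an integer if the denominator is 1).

Answer: 377/2153

Derivation:
Let a_i = P(absorbed in s_1 | start in state i).
Boundary conditions: a_s_1 = 1, a_s_5 = 0.
For each transient state i, a_i = sum_j P(i->j) * a_j:
  a_s_2 = 1/20*a_s_1 + 9/20*a_s_2 + 1/10*a_s_3 + 0*a_s_4 + 2/5*a_s_5
  a_s_3 = 1/4*a_s_1 + 1/20*a_s_2 + 2/5*a_s_3 + 3/20*a_s_4 + 3/20*a_s_5
  a_s_4 = 1/20*a_s_1 + 1/5*a_s_2 + 1/20*a_s_3 + 3/20*a_s_4 + 11/20*a_s_5

Substituting a_s_1 = 1 and a_s_5 = 0, rearrange to (I - Q) a = r where r[i] = P(i -> s_1):
  [11/20, -1/10, 0] . (a_s_2, a_s_3, a_s_4) = 1/20
  [-1/20, 3/5, -3/20] . (a_s_2, a_s_3, a_s_4) = 1/4
  [-1/5, -1/20, 17/20] . (a_s_2, a_s_3, a_s_4) = 1/20

Solving yields:
  a_s_2 = 377/2153
  a_s_3 = 997/2153
  a_s_4 = 274/2153

Starting state is s_2, so the absorption probability is a_s_2 = 377/2153.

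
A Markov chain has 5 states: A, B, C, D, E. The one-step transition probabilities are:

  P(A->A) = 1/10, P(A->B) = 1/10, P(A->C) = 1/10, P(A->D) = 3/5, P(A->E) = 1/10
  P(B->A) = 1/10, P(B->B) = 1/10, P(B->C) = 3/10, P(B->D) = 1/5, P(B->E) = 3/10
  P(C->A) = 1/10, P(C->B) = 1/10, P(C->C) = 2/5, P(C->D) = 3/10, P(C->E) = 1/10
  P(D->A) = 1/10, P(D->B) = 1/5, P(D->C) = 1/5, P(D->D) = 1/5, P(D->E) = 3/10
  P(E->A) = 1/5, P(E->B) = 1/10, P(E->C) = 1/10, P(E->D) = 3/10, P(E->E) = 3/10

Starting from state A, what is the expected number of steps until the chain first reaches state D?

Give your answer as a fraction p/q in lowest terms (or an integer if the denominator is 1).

Answer: 1400/649

Derivation:
Let h_i = expected steps to first reach D from state i.
Boundary: h_D = 0.
First-step equations for the other states:
  h_A = 1 + 1/10*h_A + 1/10*h_B + 1/10*h_C + 3/5*h_D + 1/10*h_E
  h_B = 1 + 1/10*h_A + 1/10*h_B + 3/10*h_C + 1/5*h_D + 3/10*h_E
  h_C = 1 + 1/10*h_A + 1/10*h_B + 2/5*h_C + 3/10*h_D + 1/10*h_E
  h_E = 1 + 1/5*h_A + 1/10*h_B + 1/10*h_C + 3/10*h_D + 3/10*h_E

Substituting h_D = 0 and rearranging gives the linear system (I - Q) h = 1:
  [9/10, -1/10, -1/10, -1/10] . (h_A, h_B, h_C, h_E) = 1
  [-1/10, 9/10, -3/10, -3/10] . (h_A, h_B, h_C, h_E) = 1
  [-1/10, -1/10, 3/5, -1/10] . (h_A, h_B, h_C, h_E) = 1
  [-1/5, -1/10, -1/10, 7/10] . (h_A, h_B, h_C, h_E) = 1

Solving yields:
  h_A = 1400/649
  h_B = 2185/649
  h_C = 2000/649
  h_E = 175/59

Starting state is A, so the expected hitting time is h_A = 1400/649.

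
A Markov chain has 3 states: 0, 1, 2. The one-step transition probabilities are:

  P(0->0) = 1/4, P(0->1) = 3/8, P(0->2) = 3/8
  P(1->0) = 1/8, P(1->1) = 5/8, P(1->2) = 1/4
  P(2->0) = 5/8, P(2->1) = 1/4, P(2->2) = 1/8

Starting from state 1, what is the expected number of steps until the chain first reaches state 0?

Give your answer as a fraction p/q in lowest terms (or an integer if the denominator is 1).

Answer: 72/17

Derivation:
Let h_i = expected steps to first reach 0 from state i.
Boundary: h_0 = 0.
First-step equations for the other states:
  h_1 = 1 + 1/8*h_0 + 5/8*h_1 + 1/4*h_2
  h_2 = 1 + 5/8*h_0 + 1/4*h_1 + 1/8*h_2

Substituting h_0 = 0 and rearranging gives the linear system (I - Q) h = 1:
  [3/8, -1/4] . (h_1, h_2) = 1
  [-1/4, 7/8] . (h_1, h_2) = 1

Solving yields:
  h_1 = 72/17
  h_2 = 40/17

Starting state is 1, so the expected hitting time is h_1 = 72/17.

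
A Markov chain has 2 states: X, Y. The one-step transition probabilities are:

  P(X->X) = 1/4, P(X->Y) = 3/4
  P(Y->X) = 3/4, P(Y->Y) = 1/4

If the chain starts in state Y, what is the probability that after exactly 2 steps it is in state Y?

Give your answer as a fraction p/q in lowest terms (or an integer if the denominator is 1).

Answer: 5/8

Derivation:
Computing P^2 by repeated multiplication:
P^1 =
  X: [1/4, 3/4]
  Y: [3/4, 1/4]
P^2 =
  X: [5/8, 3/8]
  Y: [3/8, 5/8]

(P^2)[Y -> Y] = 5/8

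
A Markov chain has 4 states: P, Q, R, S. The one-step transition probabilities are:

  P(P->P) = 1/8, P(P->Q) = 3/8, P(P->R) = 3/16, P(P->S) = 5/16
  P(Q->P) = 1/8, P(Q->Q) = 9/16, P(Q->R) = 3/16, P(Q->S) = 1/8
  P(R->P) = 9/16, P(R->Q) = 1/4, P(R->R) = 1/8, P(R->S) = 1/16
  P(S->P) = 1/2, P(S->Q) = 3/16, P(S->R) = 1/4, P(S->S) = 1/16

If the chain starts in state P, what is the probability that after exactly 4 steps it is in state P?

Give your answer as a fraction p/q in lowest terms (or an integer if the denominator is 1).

Answer: 8757/32768

Derivation:
Computing P^4 by repeated multiplication:
P^1 =
  P: [1/8, 3/8, 3/16, 5/16]
  Q: [1/8, 9/16, 3/16, 1/8]
  R: [9/16, 1/4, 1/8, 1/16]
  S: [1/2, 3/16, 1/4, 1/16]
P^2 =
  P: [83/256, 93/256, 25/128, 15/128]
  Q: [65/256, 111/256, 47/256, 33/256]
  R: [13/64, 101/256, 47/256, 7/32]
  S: [33/128, 47/128, 45/256, 51/256]
P^3 =
  P: [521/2048, 1625/4096, 187/1024, 681/4096]
  Q: [1039/4096, 419/1024, 377/2048, 627/4096]
  R: [1177/4096, 1577/4096, 777/4096, 565/4096]
  S: [1133/4096, 1575/4096, 387/2048, 307/2048]
P^4 =
  P: [8757/32768, 3239/8192, 12221/65536, 9889/65536]
  Q: [1077/4096, 26215/65536, 12161/65536, 1241/8192]
  R: [17021/65536, 13029/32768, 3019/16384, 10381/65536]
  S: [8647/32768, 25911/65536, 379/2048, 10203/65536]

(P^4)[P -> P] = 8757/32768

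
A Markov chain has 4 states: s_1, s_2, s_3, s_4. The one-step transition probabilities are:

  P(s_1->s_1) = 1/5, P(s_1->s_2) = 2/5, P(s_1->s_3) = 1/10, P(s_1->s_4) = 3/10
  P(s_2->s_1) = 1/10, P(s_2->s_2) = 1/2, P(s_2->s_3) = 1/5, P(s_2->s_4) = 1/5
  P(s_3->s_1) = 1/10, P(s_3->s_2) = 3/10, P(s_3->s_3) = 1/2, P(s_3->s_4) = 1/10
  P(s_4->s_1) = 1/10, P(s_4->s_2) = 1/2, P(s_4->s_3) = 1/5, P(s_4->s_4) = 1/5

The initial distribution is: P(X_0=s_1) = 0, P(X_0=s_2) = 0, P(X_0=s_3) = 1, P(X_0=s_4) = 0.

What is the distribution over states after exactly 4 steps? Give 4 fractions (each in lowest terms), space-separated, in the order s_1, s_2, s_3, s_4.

Propagating the distribution step by step (d_{t+1} = d_t * P):
d_0 = (s_1=0, s_2=0, s_3=1, s_4=0)
  d_1[s_1] = 0*1/5 + 0*1/10 + 1*1/10 + 0*1/10 = 1/10
  d_1[s_2] = 0*2/5 + 0*1/2 + 1*3/10 + 0*1/2 = 3/10
  d_1[s_3] = 0*1/10 + 0*1/5 + 1*1/2 + 0*1/5 = 1/2
  d_1[s_4] = 0*3/10 + 0*1/5 + 1*1/10 + 0*1/5 = 1/10
d_1 = (s_1=1/10, s_2=3/10, s_3=1/2, s_4=1/10)
  d_2[s_1] = 1/10*1/5 + 3/10*1/10 + 1/2*1/10 + 1/10*1/10 = 11/100
  d_2[s_2] = 1/10*2/5 + 3/10*1/2 + 1/2*3/10 + 1/10*1/2 = 39/100
  d_2[s_3] = 1/10*1/10 + 3/10*1/5 + 1/2*1/2 + 1/10*1/5 = 17/50
  d_2[s_4] = 1/10*3/10 + 3/10*1/5 + 1/2*1/10 + 1/10*1/5 = 4/25
d_2 = (s_1=11/100, s_2=39/100, s_3=17/50, s_4=4/25)
  d_3[s_1] = 11/100*1/5 + 39/100*1/10 + 17/50*1/10 + 4/25*1/10 = 111/1000
  d_3[s_2] = 11/100*2/5 + 39/100*1/2 + 17/50*3/10 + 4/25*1/2 = 421/1000
  d_3[s_3] = 11/100*1/10 + 39/100*1/5 + 17/50*1/2 + 4/25*1/5 = 291/1000
  d_3[s_4] = 11/100*3/10 + 39/100*1/5 + 17/50*1/10 + 4/25*1/5 = 177/1000
d_3 = (s_1=111/1000, s_2=421/1000, s_3=291/1000, s_4=177/1000)
  d_4[s_1] = 111/1000*1/5 + 421/1000*1/10 + 291/1000*1/10 + 177/1000*1/10 = 1111/10000
  d_4[s_2] = 111/1000*2/5 + 421/1000*1/2 + 291/1000*3/10 + 177/1000*1/2 = 4307/10000
  d_4[s_3] = 111/1000*1/10 + 421/1000*1/5 + 291/1000*1/2 + 177/1000*1/5 = 1381/5000
  d_4[s_4] = 111/1000*3/10 + 421/1000*1/5 + 291/1000*1/10 + 177/1000*1/5 = 91/500
d_4 = (s_1=1111/10000, s_2=4307/10000, s_3=1381/5000, s_4=91/500)

Answer: 1111/10000 4307/10000 1381/5000 91/500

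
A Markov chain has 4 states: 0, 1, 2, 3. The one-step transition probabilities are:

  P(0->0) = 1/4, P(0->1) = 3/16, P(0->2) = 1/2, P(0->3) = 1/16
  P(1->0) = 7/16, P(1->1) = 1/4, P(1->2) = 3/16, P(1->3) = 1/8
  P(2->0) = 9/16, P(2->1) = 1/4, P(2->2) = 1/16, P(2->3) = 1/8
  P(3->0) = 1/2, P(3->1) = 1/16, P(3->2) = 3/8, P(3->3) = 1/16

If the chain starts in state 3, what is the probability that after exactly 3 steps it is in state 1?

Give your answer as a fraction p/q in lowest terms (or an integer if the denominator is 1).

Answer: 427/2048

Derivation:
Computing P^3 by repeated multiplication:
P^1 =
  0: [1/4, 3/16, 1/2, 1/16]
  1: [7/16, 1/4, 3/16, 1/8]
  2: [9/16, 1/4, 1/16, 1/8]
  3: [1/2, 1/16, 3/8, 1/16]
P^2 =
  0: [117/256, 57/256, 55/256, 27/256]
  1: [99/256, 51/256, 83/256, 23/256]
  2: [89/256, 49/256, 97/256, 21/256]
  3: [101/256, 53/256, 79/256, 23/256]
P^3 =
  0: [789/2048, 413/2048, 331/1024, 23/256]
  1: [421/1024, 107/512, 583/2048, 195/2048]
  2: [435/1024, 109/512, 541/2048, 201/2048]
  3: [835/2048, 427/2048, 37/128, 97/1024]

(P^3)[3 -> 1] = 427/2048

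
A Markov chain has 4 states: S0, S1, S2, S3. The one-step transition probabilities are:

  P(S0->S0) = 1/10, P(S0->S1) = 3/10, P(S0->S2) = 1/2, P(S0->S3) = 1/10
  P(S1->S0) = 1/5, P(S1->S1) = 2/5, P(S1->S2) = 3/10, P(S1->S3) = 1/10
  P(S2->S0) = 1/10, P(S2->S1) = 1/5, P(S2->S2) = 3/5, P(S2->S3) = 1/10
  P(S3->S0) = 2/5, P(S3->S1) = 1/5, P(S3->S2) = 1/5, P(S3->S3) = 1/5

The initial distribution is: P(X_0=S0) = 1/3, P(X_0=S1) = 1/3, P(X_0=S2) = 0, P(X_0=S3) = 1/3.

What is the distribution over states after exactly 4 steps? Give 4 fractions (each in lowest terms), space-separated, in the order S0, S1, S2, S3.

Answer: 4823/30000 8129/30000 6857/15000 1667/15000

Derivation:
Propagating the distribution step by step (d_{t+1} = d_t * P):
d_0 = (S0=1/3, S1=1/3, S2=0, S3=1/3)
  d_1[S0] = 1/3*1/10 + 1/3*1/5 + 0*1/10 + 1/3*2/5 = 7/30
  d_1[S1] = 1/3*3/10 + 1/3*2/5 + 0*1/5 + 1/3*1/5 = 3/10
  d_1[S2] = 1/3*1/2 + 1/3*3/10 + 0*3/5 + 1/3*1/5 = 1/3
  d_1[S3] = 1/3*1/10 + 1/3*1/10 + 0*1/10 + 1/3*1/5 = 2/15
d_1 = (S0=7/30, S1=3/10, S2=1/3, S3=2/15)
  d_2[S0] = 7/30*1/10 + 3/10*1/5 + 1/3*1/10 + 2/15*2/5 = 17/100
  d_2[S1] = 7/30*3/10 + 3/10*2/5 + 1/3*1/5 + 2/15*1/5 = 17/60
  d_2[S2] = 7/30*1/2 + 3/10*3/10 + 1/3*3/5 + 2/15*1/5 = 13/30
  d_2[S3] = 7/30*1/10 + 3/10*1/10 + 1/3*1/10 + 2/15*1/5 = 17/150
d_2 = (S0=17/100, S1=17/60, S2=13/30, S3=17/150)
  d_3[S0] = 17/100*1/10 + 17/60*1/5 + 13/30*1/10 + 17/150*2/5 = 487/3000
  d_3[S1] = 17/100*3/10 + 17/60*2/5 + 13/30*1/5 + 17/150*1/5 = 821/3000
  d_3[S2] = 17/100*1/2 + 17/60*3/10 + 13/30*3/5 + 17/150*1/5 = 679/1500
  d_3[S3] = 17/100*1/10 + 17/60*1/10 + 13/30*1/10 + 17/150*1/5 = 167/1500
d_3 = (S0=487/3000, S1=821/3000, S2=679/1500, S3=167/1500)
  d_4[S0] = 487/3000*1/10 + 821/3000*1/5 + 679/1500*1/10 + 167/1500*2/5 = 4823/30000
  d_4[S1] = 487/3000*3/10 + 821/3000*2/5 + 679/1500*1/5 + 167/1500*1/5 = 8129/30000
  d_4[S2] = 487/3000*1/2 + 821/3000*3/10 + 679/1500*3/5 + 167/1500*1/5 = 6857/15000
  d_4[S3] = 487/3000*1/10 + 821/3000*1/10 + 679/1500*1/10 + 167/1500*1/5 = 1667/15000
d_4 = (S0=4823/30000, S1=8129/30000, S2=6857/15000, S3=1667/15000)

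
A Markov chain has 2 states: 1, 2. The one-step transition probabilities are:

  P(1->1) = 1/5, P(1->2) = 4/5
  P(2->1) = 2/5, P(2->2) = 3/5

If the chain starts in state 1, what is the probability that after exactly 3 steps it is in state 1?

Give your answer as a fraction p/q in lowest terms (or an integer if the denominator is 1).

Computing P^3 by repeated multiplication:
P^1 =
  1: [1/5, 4/5]
  2: [2/5, 3/5]
P^2 =
  1: [9/25, 16/25]
  2: [8/25, 17/25]
P^3 =
  1: [41/125, 84/125]
  2: [42/125, 83/125]

(P^3)[1 -> 1] = 41/125

Answer: 41/125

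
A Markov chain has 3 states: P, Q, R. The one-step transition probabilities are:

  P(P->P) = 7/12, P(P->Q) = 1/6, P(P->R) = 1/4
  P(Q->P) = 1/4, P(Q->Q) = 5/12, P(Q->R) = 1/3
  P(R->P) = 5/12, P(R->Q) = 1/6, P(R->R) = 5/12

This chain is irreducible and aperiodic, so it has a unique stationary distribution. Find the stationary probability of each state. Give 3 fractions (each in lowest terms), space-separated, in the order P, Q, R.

Answer: 41/90 2/9 29/90

Derivation:
The stationary distribution satisfies pi = pi * P, i.e.:
  pi_P = 7/12*pi_P + 1/4*pi_Q + 5/12*pi_R
  pi_Q = 1/6*pi_P + 5/12*pi_Q + 1/6*pi_R
  pi_R = 1/4*pi_P + 1/3*pi_Q + 5/12*pi_R
with normalization: pi_P + pi_Q + pi_R = 1.

Using the first 2 balance equations plus normalization, the linear system A*pi = b is:
  [-5/12, 1/4, 5/12] . pi = 0
  [1/6, -7/12, 1/6] . pi = 0
  [1, 1, 1] . pi = 1

Solving yields:
  pi_P = 41/90
  pi_Q = 2/9
  pi_R = 29/90

Verification (pi * P):
  41/90*7/12 + 2/9*1/4 + 29/90*5/12 = 41/90 = pi_P  (ok)
  41/90*1/6 + 2/9*5/12 + 29/90*1/6 = 2/9 = pi_Q  (ok)
  41/90*1/4 + 2/9*1/3 + 29/90*5/12 = 29/90 = pi_R  (ok)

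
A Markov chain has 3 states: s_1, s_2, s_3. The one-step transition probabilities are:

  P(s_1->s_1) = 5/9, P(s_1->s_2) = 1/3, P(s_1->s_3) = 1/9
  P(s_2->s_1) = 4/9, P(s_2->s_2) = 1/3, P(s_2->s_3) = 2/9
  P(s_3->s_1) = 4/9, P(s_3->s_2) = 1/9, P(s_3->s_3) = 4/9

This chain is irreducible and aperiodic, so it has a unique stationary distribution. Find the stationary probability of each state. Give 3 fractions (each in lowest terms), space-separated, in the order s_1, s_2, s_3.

Answer: 1/2 2/7 3/14

Derivation:
The stationary distribution satisfies pi = pi * P, i.e.:
  pi_s_1 = 5/9*pi_s_1 + 4/9*pi_s_2 + 4/9*pi_s_3
  pi_s_2 = 1/3*pi_s_1 + 1/3*pi_s_2 + 1/9*pi_s_3
  pi_s_3 = 1/9*pi_s_1 + 2/9*pi_s_2 + 4/9*pi_s_3
with normalization: pi_s_1 + pi_s_2 + pi_s_3 = 1.

Using the first 2 balance equations plus normalization, the linear system A*pi = b is:
  [-4/9, 4/9, 4/9] . pi = 0
  [1/3, -2/3, 1/9] . pi = 0
  [1, 1, 1] . pi = 1

Solving yields:
  pi_s_1 = 1/2
  pi_s_2 = 2/7
  pi_s_3 = 3/14

Verification (pi * P):
  1/2*5/9 + 2/7*4/9 + 3/14*4/9 = 1/2 = pi_s_1  (ok)
  1/2*1/3 + 2/7*1/3 + 3/14*1/9 = 2/7 = pi_s_2  (ok)
  1/2*1/9 + 2/7*2/9 + 3/14*4/9 = 3/14 = pi_s_3  (ok)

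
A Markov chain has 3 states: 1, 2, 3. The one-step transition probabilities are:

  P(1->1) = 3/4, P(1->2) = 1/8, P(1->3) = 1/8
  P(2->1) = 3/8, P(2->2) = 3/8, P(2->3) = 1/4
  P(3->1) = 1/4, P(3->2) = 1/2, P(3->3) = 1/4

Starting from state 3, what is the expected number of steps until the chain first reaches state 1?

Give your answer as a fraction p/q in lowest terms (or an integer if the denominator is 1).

Let h_i = expected steps to first reach 1 from state i.
Boundary: h_1 = 0.
First-step equations for the other states:
  h_2 = 1 + 3/8*h_1 + 3/8*h_2 + 1/4*h_3
  h_3 = 1 + 1/4*h_1 + 1/2*h_2 + 1/4*h_3

Substituting h_1 = 0 and rearranging gives the linear system (I - Q) h = 1:
  [5/8, -1/4] . (h_2, h_3) = 1
  [-1/2, 3/4] . (h_2, h_3) = 1

Solving yields:
  h_2 = 32/11
  h_3 = 36/11

Starting state is 3, so the expected hitting time is h_3 = 36/11.

Answer: 36/11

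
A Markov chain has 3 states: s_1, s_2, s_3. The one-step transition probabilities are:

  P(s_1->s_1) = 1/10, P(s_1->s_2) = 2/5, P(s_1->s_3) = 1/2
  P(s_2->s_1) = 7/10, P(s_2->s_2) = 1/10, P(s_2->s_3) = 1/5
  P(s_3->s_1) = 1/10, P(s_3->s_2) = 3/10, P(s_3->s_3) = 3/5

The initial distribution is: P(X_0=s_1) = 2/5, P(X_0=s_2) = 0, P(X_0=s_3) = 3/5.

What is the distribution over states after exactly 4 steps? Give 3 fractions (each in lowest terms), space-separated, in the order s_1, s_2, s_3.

Propagating the distribution step by step (d_{t+1} = d_t * P):
d_0 = (s_1=2/5, s_2=0, s_3=3/5)
  d_1[s_1] = 2/5*1/10 + 0*7/10 + 3/5*1/10 = 1/10
  d_1[s_2] = 2/5*2/5 + 0*1/10 + 3/5*3/10 = 17/50
  d_1[s_3] = 2/5*1/2 + 0*1/5 + 3/5*3/5 = 14/25
d_1 = (s_1=1/10, s_2=17/50, s_3=14/25)
  d_2[s_1] = 1/10*1/10 + 17/50*7/10 + 14/25*1/10 = 38/125
  d_2[s_2] = 1/10*2/5 + 17/50*1/10 + 14/25*3/10 = 121/500
  d_2[s_3] = 1/10*1/2 + 17/50*1/5 + 14/25*3/5 = 227/500
d_2 = (s_1=38/125, s_2=121/500, s_3=227/500)
  d_3[s_1] = 38/125*1/10 + 121/500*7/10 + 227/500*1/10 = 613/2500
  d_3[s_2] = 38/125*2/5 + 121/500*1/10 + 227/500*3/10 = 141/500
  d_3[s_3] = 38/125*1/2 + 121/500*1/5 + 227/500*3/5 = 591/1250
d_3 = (s_1=613/2500, s_2=141/500, s_3=591/1250)
  d_4[s_1] = 613/2500*1/10 + 141/500*7/10 + 591/1250*1/10 = 673/2500
  d_4[s_2] = 613/2500*2/5 + 141/500*1/10 + 591/1250*3/10 = 6703/25000
  d_4[s_3] = 613/2500*1/2 + 141/500*1/5 + 591/1250*3/5 = 11567/25000
d_4 = (s_1=673/2500, s_2=6703/25000, s_3=11567/25000)

Answer: 673/2500 6703/25000 11567/25000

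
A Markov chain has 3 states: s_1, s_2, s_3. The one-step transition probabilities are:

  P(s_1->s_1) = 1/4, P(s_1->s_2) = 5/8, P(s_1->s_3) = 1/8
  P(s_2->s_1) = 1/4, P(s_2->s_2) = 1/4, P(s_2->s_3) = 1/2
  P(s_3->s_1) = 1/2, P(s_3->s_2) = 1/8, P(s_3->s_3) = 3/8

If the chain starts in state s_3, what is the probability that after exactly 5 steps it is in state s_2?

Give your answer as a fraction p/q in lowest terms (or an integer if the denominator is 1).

Answer: 10913/32768

Derivation:
Computing P^5 by repeated multiplication:
P^1 =
  s_1: [1/4, 5/8, 1/8]
  s_2: [1/4, 1/4, 1/2]
  s_3: [1/2, 1/8, 3/8]
P^2 =
  s_1: [9/32, 21/64, 25/64]
  s_2: [3/8, 9/32, 11/32]
  s_3: [11/32, 25/64, 17/64]
P^3 =
  s_1: [89/256, 157/512, 177/512]
  s_2: [43/128, 89/256, 81/256]
  s_3: [81/256, 177/512, 173/512]
P^4 =
  s_1: [689/2048, 1381/4096, 1337/4096]
  s_2: [337/1024, 689/2048, 685/2048]
  s_3: [685/2048, 1337/4096, 1389/4096]
P^5 =
  s_1: [5433/16384, 10989/32768, 10913/32768]
  s_2: [2733/8192, 5433/16384, 5485/16384]
  s_3: [5485/16384, 10913/32768, 10885/32768]

(P^5)[s_3 -> s_2] = 10913/32768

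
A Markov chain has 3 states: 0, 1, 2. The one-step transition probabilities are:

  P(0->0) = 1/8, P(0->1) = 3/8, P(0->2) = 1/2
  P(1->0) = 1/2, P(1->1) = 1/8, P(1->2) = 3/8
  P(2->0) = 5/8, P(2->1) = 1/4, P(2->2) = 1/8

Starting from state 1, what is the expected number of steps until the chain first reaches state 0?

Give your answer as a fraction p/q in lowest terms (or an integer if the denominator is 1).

Let h_i = expected steps to first reach 0 from state i.
Boundary: h_0 = 0.
First-step equations for the other states:
  h_1 = 1 + 1/2*h_0 + 1/8*h_1 + 3/8*h_2
  h_2 = 1 + 5/8*h_0 + 1/4*h_1 + 1/8*h_2

Substituting h_0 = 0 and rearranging gives the linear system (I - Q) h = 1:
  [7/8, -3/8] . (h_1, h_2) = 1
  [-1/4, 7/8] . (h_1, h_2) = 1

Solving yields:
  h_1 = 80/43
  h_2 = 72/43

Starting state is 1, so the expected hitting time is h_1 = 80/43.

Answer: 80/43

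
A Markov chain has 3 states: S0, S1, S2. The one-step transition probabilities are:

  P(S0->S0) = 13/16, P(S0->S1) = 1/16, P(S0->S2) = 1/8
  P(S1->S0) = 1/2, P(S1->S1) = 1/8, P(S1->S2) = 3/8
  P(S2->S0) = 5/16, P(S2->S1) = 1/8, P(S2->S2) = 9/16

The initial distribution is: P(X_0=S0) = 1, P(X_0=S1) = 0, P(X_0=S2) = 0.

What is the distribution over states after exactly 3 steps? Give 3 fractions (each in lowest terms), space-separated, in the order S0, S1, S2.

Propagating the distribution step by step (d_{t+1} = d_t * P):
d_0 = (S0=1, S1=0, S2=0)
  d_1[S0] = 1*13/16 + 0*1/2 + 0*5/16 = 13/16
  d_1[S1] = 1*1/16 + 0*1/8 + 0*1/8 = 1/16
  d_1[S2] = 1*1/8 + 0*3/8 + 0*9/16 = 1/8
d_1 = (S0=13/16, S1=1/16, S2=1/8)
  d_2[S0] = 13/16*13/16 + 1/16*1/2 + 1/8*5/16 = 187/256
  d_2[S1] = 13/16*1/16 + 1/16*1/8 + 1/8*1/8 = 19/256
  d_2[S2] = 13/16*1/8 + 1/16*3/8 + 1/8*9/16 = 25/128
d_2 = (S0=187/256, S1=19/256, S2=25/128)
  d_3[S0] = 187/256*13/16 + 19/256*1/2 + 25/128*5/16 = 2833/4096
  d_3[S1] = 187/256*1/16 + 19/256*1/8 + 25/128*1/8 = 325/4096
  d_3[S2] = 187/256*1/8 + 19/256*3/8 + 25/128*9/16 = 469/2048
d_3 = (S0=2833/4096, S1=325/4096, S2=469/2048)

Answer: 2833/4096 325/4096 469/2048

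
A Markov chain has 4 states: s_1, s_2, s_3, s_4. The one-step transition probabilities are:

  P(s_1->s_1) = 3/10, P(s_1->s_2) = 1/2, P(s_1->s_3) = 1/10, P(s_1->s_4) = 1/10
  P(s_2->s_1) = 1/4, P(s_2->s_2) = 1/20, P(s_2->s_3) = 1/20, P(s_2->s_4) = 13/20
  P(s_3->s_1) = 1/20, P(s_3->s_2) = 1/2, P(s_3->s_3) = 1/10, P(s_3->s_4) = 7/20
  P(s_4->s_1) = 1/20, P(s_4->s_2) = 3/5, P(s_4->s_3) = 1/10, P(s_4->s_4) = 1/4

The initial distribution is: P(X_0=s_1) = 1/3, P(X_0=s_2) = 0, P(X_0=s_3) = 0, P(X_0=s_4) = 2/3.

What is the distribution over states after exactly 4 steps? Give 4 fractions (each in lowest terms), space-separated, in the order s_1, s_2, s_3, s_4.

Answer: 6941/40000 81847/240000 18871/240000 24409/60000

Derivation:
Propagating the distribution step by step (d_{t+1} = d_t * P):
d_0 = (s_1=1/3, s_2=0, s_3=0, s_4=2/3)
  d_1[s_1] = 1/3*3/10 + 0*1/4 + 0*1/20 + 2/3*1/20 = 2/15
  d_1[s_2] = 1/3*1/2 + 0*1/20 + 0*1/2 + 2/3*3/5 = 17/30
  d_1[s_3] = 1/3*1/10 + 0*1/20 + 0*1/10 + 2/3*1/10 = 1/10
  d_1[s_4] = 1/3*1/10 + 0*13/20 + 0*7/20 + 2/3*1/4 = 1/5
d_1 = (s_1=2/15, s_2=17/30, s_3=1/10, s_4=1/5)
  d_2[s_1] = 2/15*3/10 + 17/30*1/4 + 1/10*1/20 + 1/5*1/20 = 59/300
  d_2[s_2] = 2/15*1/2 + 17/30*1/20 + 1/10*1/2 + 1/5*3/5 = 53/200
  d_2[s_3] = 2/15*1/10 + 17/30*1/20 + 1/10*1/10 + 1/5*1/10 = 43/600
  d_2[s_4] = 2/15*1/10 + 17/30*13/20 + 1/10*7/20 + 1/5*1/4 = 7/15
d_2 = (s_1=59/300, s_2=53/200, s_3=43/600, s_4=7/15)
  d_3[s_1] = 59/300*3/10 + 53/200*1/4 + 43/600*1/20 + 7/15*1/20 = 913/6000
  d_3[s_2] = 59/300*1/2 + 53/200*1/20 + 43/600*1/2 + 7/15*3/5 = 5129/12000
  d_3[s_3] = 59/300*1/10 + 53/200*1/20 + 43/600*1/10 + 7/15*1/10 = 347/4000
  d_3[s_4] = 59/300*1/10 + 53/200*13/20 + 43/600*7/20 + 7/15*1/4 = 1001/3000
d_3 = (s_1=913/6000, s_2=5129/12000, s_3=347/4000, s_4=1001/3000)
  d_4[s_1] = 913/6000*3/10 + 5129/12000*1/4 + 347/4000*1/20 + 1001/3000*1/20 = 6941/40000
  d_4[s_2] = 913/6000*1/2 + 5129/12000*1/20 + 347/4000*1/2 + 1001/3000*3/5 = 81847/240000
  d_4[s_3] = 913/6000*1/10 + 5129/12000*1/20 + 347/4000*1/10 + 1001/3000*1/10 = 18871/240000
  d_4[s_4] = 913/6000*1/10 + 5129/12000*13/20 + 347/4000*7/20 + 1001/3000*1/4 = 24409/60000
d_4 = (s_1=6941/40000, s_2=81847/240000, s_3=18871/240000, s_4=24409/60000)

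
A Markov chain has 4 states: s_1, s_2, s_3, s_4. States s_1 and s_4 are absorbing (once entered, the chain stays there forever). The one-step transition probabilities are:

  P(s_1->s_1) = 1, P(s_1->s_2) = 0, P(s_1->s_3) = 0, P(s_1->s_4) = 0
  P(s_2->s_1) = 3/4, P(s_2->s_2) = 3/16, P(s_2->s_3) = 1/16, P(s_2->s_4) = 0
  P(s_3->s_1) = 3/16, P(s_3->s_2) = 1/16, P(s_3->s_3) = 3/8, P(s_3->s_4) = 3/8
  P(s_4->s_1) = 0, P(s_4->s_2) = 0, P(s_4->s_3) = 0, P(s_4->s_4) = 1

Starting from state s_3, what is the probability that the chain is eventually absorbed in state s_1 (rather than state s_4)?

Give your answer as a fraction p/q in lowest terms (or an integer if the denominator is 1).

Let a_i = P(absorbed in s_1 | start in state i).
Boundary conditions: a_s_1 = 1, a_s_4 = 0.
For each transient state i, a_i = sum_j P(i->j) * a_j:
  a_s_2 = 3/4*a_s_1 + 3/16*a_s_2 + 1/16*a_s_3 + 0*a_s_4
  a_s_3 = 3/16*a_s_1 + 1/16*a_s_2 + 3/8*a_s_3 + 3/8*a_s_4

Substituting a_s_1 = 1 and a_s_4 = 0, rearrange to (I - Q) a = r where r[i] = P(i -> s_1):
  [13/16, -1/16] . (a_s_2, a_s_3) = 3/4
  [-1/16, 5/8] . (a_s_2, a_s_3) = 3/16

Solving yields:
  a_s_2 = 41/43
  a_s_3 = 17/43

Starting state is s_3, so the absorption probability is a_s_3 = 17/43.

Answer: 17/43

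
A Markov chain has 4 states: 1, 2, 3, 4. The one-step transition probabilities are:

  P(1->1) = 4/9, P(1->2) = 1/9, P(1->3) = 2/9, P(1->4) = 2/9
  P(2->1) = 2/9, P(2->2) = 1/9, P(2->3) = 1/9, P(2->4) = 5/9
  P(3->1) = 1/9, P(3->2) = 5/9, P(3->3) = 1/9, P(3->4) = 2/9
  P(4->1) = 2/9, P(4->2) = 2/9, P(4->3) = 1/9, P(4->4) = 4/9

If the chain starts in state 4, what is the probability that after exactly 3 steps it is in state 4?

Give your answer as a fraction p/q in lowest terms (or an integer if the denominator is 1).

Answer: 277/729

Derivation:
Computing P^3 by repeated multiplication:
P^1 =
  1: [4/9, 1/9, 2/9, 2/9]
  2: [2/9, 1/9, 1/9, 5/9]
  3: [1/9, 5/9, 1/9, 2/9]
  4: [2/9, 2/9, 1/9, 4/9]
P^2 =
  1: [8/27, 19/81, 13/81, 25/81]
  2: [7/27, 2/9, 11/81, 31/81]
  3: [19/81, 5/27, 10/81, 37/81]
  4: [7/27, 17/81, 11/81, 32/81]
P^3 =
  1: [197/729, 158/729, 35/243, 269/729]
  2: [193/729, 52/243, 34/243, 278/729]
  3: [190/729, 158/729, 100/729, 281/729]
  4: [193/729, 157/729, 34/243, 277/729]

(P^3)[4 -> 4] = 277/729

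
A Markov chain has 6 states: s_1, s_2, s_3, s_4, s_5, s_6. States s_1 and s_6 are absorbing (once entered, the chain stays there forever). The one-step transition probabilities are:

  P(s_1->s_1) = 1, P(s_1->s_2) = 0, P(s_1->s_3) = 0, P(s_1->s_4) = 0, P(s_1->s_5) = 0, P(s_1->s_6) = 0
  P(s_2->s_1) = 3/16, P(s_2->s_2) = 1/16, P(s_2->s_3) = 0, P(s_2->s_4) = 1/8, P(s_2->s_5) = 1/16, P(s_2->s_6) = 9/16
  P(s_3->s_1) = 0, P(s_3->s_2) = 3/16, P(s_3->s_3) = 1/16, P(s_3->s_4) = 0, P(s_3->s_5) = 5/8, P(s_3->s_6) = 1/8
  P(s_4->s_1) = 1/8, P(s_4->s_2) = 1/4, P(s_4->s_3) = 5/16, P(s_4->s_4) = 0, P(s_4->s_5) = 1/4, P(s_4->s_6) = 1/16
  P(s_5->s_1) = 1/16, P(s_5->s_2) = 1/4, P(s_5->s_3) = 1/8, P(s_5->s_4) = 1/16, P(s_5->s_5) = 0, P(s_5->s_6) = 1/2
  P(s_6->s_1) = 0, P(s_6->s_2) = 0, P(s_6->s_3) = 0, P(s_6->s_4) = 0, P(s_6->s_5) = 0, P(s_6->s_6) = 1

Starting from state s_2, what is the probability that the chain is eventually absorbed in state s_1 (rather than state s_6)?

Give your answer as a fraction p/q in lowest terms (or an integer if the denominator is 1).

Let a_i = P(absorbed in s_1 | start in state i).
Boundary conditions: a_s_1 = 1, a_s_6 = 0.
For each transient state i, a_i = sum_j P(i->j) * a_j:
  a_s_2 = 3/16*a_s_1 + 1/16*a_s_2 + 0*a_s_3 + 1/8*a_s_4 + 1/16*a_s_5 + 9/16*a_s_6
  a_s_3 = 0*a_s_1 + 3/16*a_s_2 + 1/16*a_s_3 + 0*a_s_4 + 5/8*a_s_5 + 1/8*a_s_6
  a_s_4 = 1/8*a_s_1 + 1/4*a_s_2 + 5/16*a_s_3 + 0*a_s_4 + 1/4*a_s_5 + 1/16*a_s_6
  a_s_5 = 1/16*a_s_1 + 1/4*a_s_2 + 1/8*a_s_3 + 1/16*a_s_4 + 0*a_s_5 + 1/2*a_s_6

Substituting a_s_1 = 1 and a_s_6 = 0, rearrange to (I - Q) a = r where r[i] = P(i -> s_1):
  [15/16, 0, -1/8, -1/16] . (a_s_2, a_s_3, a_s_4, a_s_5) = 3/16
  [-3/16, 15/16, 0, -5/8] . (a_s_2, a_s_3, a_s_4, a_s_5) = 0
  [-1/4, -5/16, 1, -1/4] . (a_s_2, a_s_3, a_s_4, a_s_5) = 1/8
  [-1/4, -1/8, -1/16, 1] . (a_s_2, a_s_3, a_s_4, a_s_5) = 1/16

Solving yields:
  a_s_2 = 11600/46851
  a_s_3 = 7358/46851
  a_s_4 = 4315/15617
  a_s_5 = 2519/15617

Starting state is s_2, so the absorption probability is a_s_2 = 11600/46851.

Answer: 11600/46851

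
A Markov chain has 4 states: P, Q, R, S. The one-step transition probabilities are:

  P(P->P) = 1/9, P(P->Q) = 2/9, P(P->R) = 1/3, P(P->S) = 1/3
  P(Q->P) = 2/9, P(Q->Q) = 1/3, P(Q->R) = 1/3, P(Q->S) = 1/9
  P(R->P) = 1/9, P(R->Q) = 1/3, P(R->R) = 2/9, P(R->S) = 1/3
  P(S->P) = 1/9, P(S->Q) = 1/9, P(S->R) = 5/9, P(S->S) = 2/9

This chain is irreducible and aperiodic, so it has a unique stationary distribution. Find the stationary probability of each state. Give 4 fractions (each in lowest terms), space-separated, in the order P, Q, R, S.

Answer: 55/392 103/392 137/392 97/392

Derivation:
The stationary distribution satisfies pi = pi * P, i.e.:
  pi_P = 1/9*pi_P + 2/9*pi_Q + 1/9*pi_R + 1/9*pi_S
  pi_Q = 2/9*pi_P + 1/3*pi_Q + 1/3*pi_R + 1/9*pi_S
  pi_R = 1/3*pi_P + 1/3*pi_Q + 2/9*pi_R + 5/9*pi_S
  pi_S = 1/3*pi_P + 1/9*pi_Q + 1/3*pi_R + 2/9*pi_S
with normalization: pi_P + pi_Q + pi_R + pi_S = 1.

Using the first 3 balance equations plus normalization, the linear system A*pi = b is:
  [-8/9, 2/9, 1/9, 1/9] . pi = 0
  [2/9, -2/3, 1/3, 1/9] . pi = 0
  [1/3, 1/3, -7/9, 5/9] . pi = 0
  [1, 1, 1, 1] . pi = 1

Solving yields:
  pi_P = 55/392
  pi_Q = 103/392
  pi_R = 137/392
  pi_S = 97/392

Verification (pi * P):
  55/392*1/9 + 103/392*2/9 + 137/392*1/9 + 97/392*1/9 = 55/392 = pi_P  (ok)
  55/392*2/9 + 103/392*1/3 + 137/392*1/3 + 97/392*1/9 = 103/392 = pi_Q  (ok)
  55/392*1/3 + 103/392*1/3 + 137/392*2/9 + 97/392*5/9 = 137/392 = pi_R  (ok)
  55/392*1/3 + 103/392*1/9 + 137/392*1/3 + 97/392*2/9 = 97/392 = pi_S  (ok)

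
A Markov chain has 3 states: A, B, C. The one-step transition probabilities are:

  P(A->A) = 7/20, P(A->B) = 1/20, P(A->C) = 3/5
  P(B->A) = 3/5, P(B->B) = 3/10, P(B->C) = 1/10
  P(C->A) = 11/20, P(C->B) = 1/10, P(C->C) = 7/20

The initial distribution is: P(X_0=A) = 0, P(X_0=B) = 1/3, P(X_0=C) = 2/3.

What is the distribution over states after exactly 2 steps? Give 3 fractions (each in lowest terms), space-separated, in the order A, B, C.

Answer: 89/200 21/200 9/20

Derivation:
Propagating the distribution step by step (d_{t+1} = d_t * P):
d_0 = (A=0, B=1/3, C=2/3)
  d_1[A] = 0*7/20 + 1/3*3/5 + 2/3*11/20 = 17/30
  d_1[B] = 0*1/20 + 1/3*3/10 + 2/3*1/10 = 1/6
  d_1[C] = 0*3/5 + 1/3*1/10 + 2/3*7/20 = 4/15
d_1 = (A=17/30, B=1/6, C=4/15)
  d_2[A] = 17/30*7/20 + 1/6*3/5 + 4/15*11/20 = 89/200
  d_2[B] = 17/30*1/20 + 1/6*3/10 + 4/15*1/10 = 21/200
  d_2[C] = 17/30*3/5 + 1/6*1/10 + 4/15*7/20 = 9/20
d_2 = (A=89/200, B=21/200, C=9/20)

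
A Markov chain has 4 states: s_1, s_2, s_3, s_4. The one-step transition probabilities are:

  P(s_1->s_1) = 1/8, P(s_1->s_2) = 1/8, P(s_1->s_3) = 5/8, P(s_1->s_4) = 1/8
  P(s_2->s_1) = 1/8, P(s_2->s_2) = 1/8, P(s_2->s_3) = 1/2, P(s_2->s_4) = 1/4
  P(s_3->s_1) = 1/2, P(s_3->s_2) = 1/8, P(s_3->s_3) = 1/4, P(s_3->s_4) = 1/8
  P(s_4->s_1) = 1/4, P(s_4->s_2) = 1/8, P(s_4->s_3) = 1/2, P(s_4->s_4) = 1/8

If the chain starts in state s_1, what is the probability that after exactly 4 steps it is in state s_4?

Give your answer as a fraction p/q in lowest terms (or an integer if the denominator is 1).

Answer: 9/64

Derivation:
Computing P^4 by repeated multiplication:
P^1 =
  s_1: [1/8, 1/8, 5/8, 1/8]
  s_2: [1/8, 1/8, 1/2, 1/4]
  s_3: [1/2, 1/8, 1/4, 1/8]
  s_4: [1/4, 1/8, 1/2, 1/8]
P^2 =
  s_1: [3/8, 1/8, 23/64, 9/64]
  s_2: [11/32, 1/8, 25/64, 9/64]
  s_3: [15/64, 1/8, 1/2, 9/64]
  s_4: [21/64, 1/8, 13/32, 9/64]
P^3 =
  s_1: [71/256, 1/8, 117/256, 9/64]
  s_2: [37/128, 1/8, 57/128, 9/64]
  s_3: [169/512, 1/8, 207/512, 9/64]
  s_4: [151/512, 1/8, 225/512, 9/64]
P^4 =
  s_1: [643/2048, 1/8, 861/2048, 9/64]
  s_2: [317/1024, 1/8, 435/1024, 9/64]
  s_3: [1205/4096, 1/8, 1803/4096, 9/64]
  s_4: [1259/4096, 1/8, 1749/4096, 9/64]

(P^4)[s_1 -> s_4] = 9/64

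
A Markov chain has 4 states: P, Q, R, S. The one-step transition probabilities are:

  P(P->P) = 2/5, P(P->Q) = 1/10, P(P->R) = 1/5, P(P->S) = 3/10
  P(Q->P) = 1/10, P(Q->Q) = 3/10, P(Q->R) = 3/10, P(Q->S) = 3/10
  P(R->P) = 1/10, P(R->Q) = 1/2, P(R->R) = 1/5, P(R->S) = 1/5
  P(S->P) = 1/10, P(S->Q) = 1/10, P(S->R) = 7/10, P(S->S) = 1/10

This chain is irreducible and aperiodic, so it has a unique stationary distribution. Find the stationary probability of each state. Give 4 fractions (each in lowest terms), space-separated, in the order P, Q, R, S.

Answer: 1/7 281/952 81/238 211/952

Derivation:
The stationary distribution satisfies pi = pi * P, i.e.:
  pi_P = 2/5*pi_P + 1/10*pi_Q + 1/10*pi_R + 1/10*pi_S
  pi_Q = 1/10*pi_P + 3/10*pi_Q + 1/2*pi_R + 1/10*pi_S
  pi_R = 1/5*pi_P + 3/10*pi_Q + 1/5*pi_R + 7/10*pi_S
  pi_S = 3/10*pi_P + 3/10*pi_Q + 1/5*pi_R + 1/10*pi_S
with normalization: pi_P + pi_Q + pi_R + pi_S = 1.

Using the first 3 balance equations plus normalization, the linear system A*pi = b is:
  [-3/5, 1/10, 1/10, 1/10] . pi = 0
  [1/10, -7/10, 1/2, 1/10] . pi = 0
  [1/5, 3/10, -4/5, 7/10] . pi = 0
  [1, 1, 1, 1] . pi = 1

Solving yields:
  pi_P = 1/7
  pi_Q = 281/952
  pi_R = 81/238
  pi_S = 211/952

Verification (pi * P):
  1/7*2/5 + 281/952*1/10 + 81/238*1/10 + 211/952*1/10 = 1/7 = pi_P  (ok)
  1/7*1/10 + 281/952*3/10 + 81/238*1/2 + 211/952*1/10 = 281/952 = pi_Q  (ok)
  1/7*1/5 + 281/952*3/10 + 81/238*1/5 + 211/952*7/10 = 81/238 = pi_R  (ok)
  1/7*3/10 + 281/952*3/10 + 81/238*1/5 + 211/952*1/10 = 211/952 = pi_S  (ok)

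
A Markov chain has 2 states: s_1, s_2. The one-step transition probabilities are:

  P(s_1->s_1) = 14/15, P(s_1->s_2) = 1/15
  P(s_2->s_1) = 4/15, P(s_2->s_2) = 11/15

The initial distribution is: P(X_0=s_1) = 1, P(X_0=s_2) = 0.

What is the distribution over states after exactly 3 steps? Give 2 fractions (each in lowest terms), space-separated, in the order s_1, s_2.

Propagating the distribution step by step (d_{t+1} = d_t * P):
d_0 = (s_1=1, s_2=0)
  d_1[s_1] = 1*14/15 + 0*4/15 = 14/15
  d_1[s_2] = 1*1/15 + 0*11/15 = 1/15
d_1 = (s_1=14/15, s_2=1/15)
  d_2[s_1] = 14/15*14/15 + 1/15*4/15 = 8/9
  d_2[s_2] = 14/15*1/15 + 1/15*11/15 = 1/9
d_2 = (s_1=8/9, s_2=1/9)
  d_3[s_1] = 8/9*14/15 + 1/9*4/15 = 116/135
  d_3[s_2] = 8/9*1/15 + 1/9*11/15 = 19/135
d_3 = (s_1=116/135, s_2=19/135)

Answer: 116/135 19/135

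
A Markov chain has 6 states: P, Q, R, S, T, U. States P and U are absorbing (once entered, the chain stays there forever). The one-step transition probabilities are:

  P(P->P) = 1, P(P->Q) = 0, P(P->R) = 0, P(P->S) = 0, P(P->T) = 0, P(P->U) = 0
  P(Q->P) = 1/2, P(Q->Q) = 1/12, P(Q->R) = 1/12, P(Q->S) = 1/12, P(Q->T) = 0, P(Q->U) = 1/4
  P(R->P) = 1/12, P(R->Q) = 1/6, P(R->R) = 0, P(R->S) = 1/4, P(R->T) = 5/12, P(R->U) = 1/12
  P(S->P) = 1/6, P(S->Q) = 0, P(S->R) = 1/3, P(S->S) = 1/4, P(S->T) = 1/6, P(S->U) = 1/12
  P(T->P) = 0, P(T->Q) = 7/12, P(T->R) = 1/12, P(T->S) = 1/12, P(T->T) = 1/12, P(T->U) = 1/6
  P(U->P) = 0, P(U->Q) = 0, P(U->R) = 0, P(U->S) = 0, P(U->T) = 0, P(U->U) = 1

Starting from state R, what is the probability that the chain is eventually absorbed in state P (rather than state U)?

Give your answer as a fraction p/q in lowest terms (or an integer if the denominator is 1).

Let a_i = P(absorbed in P | start in state i).
Boundary conditions: a_P = 1, a_U = 0.
For each transient state i, a_i = sum_j P(i->j) * a_j:
  a_Q = 1/2*a_P + 1/12*a_Q + 1/12*a_R + 1/12*a_S + 0*a_T + 1/4*a_U
  a_R = 1/12*a_P + 1/6*a_Q + 0*a_R + 1/4*a_S + 5/12*a_T + 1/12*a_U
  a_S = 1/6*a_P + 0*a_Q + 1/3*a_R + 1/4*a_S + 1/6*a_T + 1/12*a_U
  a_T = 0*a_P + 7/12*a_Q + 1/12*a_R + 1/12*a_S + 1/12*a_T + 1/6*a_U

Substituting a_P = 1 and a_U = 0, rearrange to (I - Q) a = r where r[i] = P(i -> P):
  [11/12, -1/12, -1/12, 0] . (a_Q, a_R, a_S, a_T) = 1/2
  [-1/6, 1, -1/4, -5/12] . (a_Q, a_R, a_S, a_T) = 1/12
  [0, -1/3, 3/4, -1/6] . (a_Q, a_R, a_S, a_T) = 1/6
  [-7/12, -1/12, -1/12, 11/12] . (a_Q, a_R, a_S, a_T) = 0

Solving yields:
  a_Q = 6239/9620
  a_R = 5309/9620
  a_S = 280/481
  a_T = 2481/4810

Starting state is R, so the absorption probability is a_R = 5309/9620.

Answer: 5309/9620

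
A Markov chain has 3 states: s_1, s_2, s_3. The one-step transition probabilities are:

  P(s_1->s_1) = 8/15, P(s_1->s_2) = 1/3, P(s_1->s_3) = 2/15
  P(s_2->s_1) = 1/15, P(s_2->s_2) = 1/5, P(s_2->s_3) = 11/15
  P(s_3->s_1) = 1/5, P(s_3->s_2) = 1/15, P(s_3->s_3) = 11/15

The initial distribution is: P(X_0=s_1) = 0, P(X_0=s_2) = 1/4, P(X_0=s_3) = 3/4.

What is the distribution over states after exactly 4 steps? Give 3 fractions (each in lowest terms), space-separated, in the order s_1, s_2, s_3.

Propagating the distribution step by step (d_{t+1} = d_t * P):
d_0 = (s_1=0, s_2=1/4, s_3=3/4)
  d_1[s_1] = 0*8/15 + 1/4*1/15 + 3/4*1/5 = 1/6
  d_1[s_2] = 0*1/3 + 1/4*1/5 + 3/4*1/15 = 1/10
  d_1[s_3] = 0*2/15 + 1/4*11/15 + 3/4*11/15 = 11/15
d_1 = (s_1=1/6, s_2=1/10, s_3=11/15)
  d_2[s_1] = 1/6*8/15 + 1/10*1/15 + 11/15*1/5 = 109/450
  d_2[s_2] = 1/6*1/3 + 1/10*1/5 + 11/15*1/15 = 28/225
  d_2[s_3] = 1/6*2/15 + 1/10*11/15 + 11/15*11/15 = 19/30
d_2 = (s_1=109/450, s_2=28/225, s_3=19/30)
  d_3[s_1] = 109/450*8/15 + 28/225*1/15 + 19/30*1/5 = 1783/6750
  d_3[s_2] = 109/450*1/3 + 28/225*1/5 + 19/30*1/15 = 499/3375
  d_3[s_3] = 109/450*2/15 + 28/225*11/15 + 19/30*11/15 = 147/250
d_3 = (s_1=1783/6750, s_2=499/3375, s_3=147/250)
  d_4[s_1] = 1783/6750*8/15 + 499/3375*1/15 + 147/250*1/5 = 27169/101250
  d_4[s_2] = 1783/6750*1/3 + 499/3375*1/5 + 147/250*1/15 = 7939/50625
  d_4[s_3] = 1783/6750*2/15 + 499/3375*11/15 + 147/250*11/15 = 6467/11250
d_4 = (s_1=27169/101250, s_2=7939/50625, s_3=6467/11250)

Answer: 27169/101250 7939/50625 6467/11250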